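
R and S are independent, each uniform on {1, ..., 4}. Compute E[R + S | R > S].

Outcomes with R > S: (2,1), (3,1), (3,2), (4,1), (4,2), (4,3), each with probability 1/16.
E[R + S | R > S] = (3 + 4 + 5 + 5 + 6 + 7) / 6 = 5.

5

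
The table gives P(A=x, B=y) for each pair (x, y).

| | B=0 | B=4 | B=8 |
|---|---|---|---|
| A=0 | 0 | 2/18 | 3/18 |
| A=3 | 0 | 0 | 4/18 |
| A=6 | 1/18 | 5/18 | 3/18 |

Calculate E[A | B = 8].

3

P(B = 8) = 5/9.
Σ A·P over the event = 0·(3/18) + 3·(4/18) + 6·(3/18) = 5/3.
E[A | B = 8] = (5/3) / (5/9) = 3.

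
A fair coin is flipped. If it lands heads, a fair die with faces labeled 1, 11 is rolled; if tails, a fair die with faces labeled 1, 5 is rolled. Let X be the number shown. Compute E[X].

E[X | heads] = (1+11)/2 = 6.
E[X | tails] = (1+5)/2 = 3.
E[X] = (1/2)·(6) + (1/2)·(3) = 9/2.

9/2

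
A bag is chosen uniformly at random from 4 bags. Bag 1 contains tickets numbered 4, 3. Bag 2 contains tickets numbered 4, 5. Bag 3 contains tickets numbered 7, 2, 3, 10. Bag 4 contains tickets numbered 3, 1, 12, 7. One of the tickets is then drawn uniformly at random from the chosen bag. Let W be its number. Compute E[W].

77/16

E[W | bag 1] = (4+3)/2 = 7/2.
E[W | bag 2] = (4+5)/2 = 9/2.
E[W | bag 3] = (7+2+3+10)/4 = 11/2.
E[W | bag 4] = (3+1+12+7)/4 = 23/4.
E[W] = (1/4)·(7/2) + (1/4)·(9/2) + (1/4)·(11/2) + (1/4)·(23/4) = 77/16.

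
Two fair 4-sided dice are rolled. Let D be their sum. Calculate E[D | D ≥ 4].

P(D ≥ 4) = 13/16.
Σ over the event: 4·3/16 + 5·1/4 + 6·3/16 + 7·1/8 + 8·1/16 = 9/2.
E[D | D ≥ 4] = (9/2) / (13/16) = 72/13.

72/13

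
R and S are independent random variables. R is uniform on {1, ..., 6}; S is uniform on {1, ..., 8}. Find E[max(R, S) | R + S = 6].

21/5

Outcomes with R + S = 6: (1,5), (2,4), (3,3), (4,2), (5,1), each with probability 1/48.
E[max(R, S) | R + S = 6] = (5 + 4 + 3 + 4 + 5) / 5 = 21/5.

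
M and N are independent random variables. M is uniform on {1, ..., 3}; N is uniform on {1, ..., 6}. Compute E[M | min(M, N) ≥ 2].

Outcomes with min(M, N) ≥ 2: (2,2), (2,3), (2,4), (2,5), (2,6), (3,2), (3,3), (3,4), (3,5), (3,6), each with probability 1/18.
E[M | min(M, N) ≥ 2] = (2 + 2 + 2 + 2 + 2 + 3 + 3 + 3 + 3 + 3) / 10 = 5/2.

5/2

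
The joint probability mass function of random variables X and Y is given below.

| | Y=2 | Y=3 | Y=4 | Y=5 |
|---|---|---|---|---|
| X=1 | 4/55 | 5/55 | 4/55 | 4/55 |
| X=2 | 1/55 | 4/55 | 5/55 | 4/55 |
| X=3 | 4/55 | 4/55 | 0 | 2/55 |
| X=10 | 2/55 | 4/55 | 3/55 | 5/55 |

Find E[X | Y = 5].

68/15

P(Y = 5) = 3/11.
Summing X·P(X=x,Y=y) over the conditioning event gives 68/55.
E[X | Y = 5] = (68/55) / (3/11) = 68/15.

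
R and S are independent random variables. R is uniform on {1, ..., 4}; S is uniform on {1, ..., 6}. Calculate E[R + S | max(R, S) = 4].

44/7

P(max(R, S) = 4) = 7/24.
Summing (R+S)·P(x,y) over outcomes with max(R, S) = 4 gives 11/6.
E[R + S | max(R, S) = 4] = (11/6) / (7/24) = 44/7.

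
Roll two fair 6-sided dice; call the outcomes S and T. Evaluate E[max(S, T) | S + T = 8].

Outcomes with S + T = 8: (2,6), (3,5), (4,4), (5,3), (6,2), each with probability 1/36.
E[max(S, T) | S + T = 8] = (6 + 5 + 4 + 5 + 6) / 5 = 26/5.

26/5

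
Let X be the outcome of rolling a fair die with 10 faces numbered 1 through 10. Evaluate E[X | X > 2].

Given X > 2, X is equally likely to be any of {3, 4, 5, 6, 7, 8, 9, 10}.
E[X | X > 2] = (3 + 4 + 5 + 6 + 7 + 8 + 9 + 10) / 8 = 13/2.

13/2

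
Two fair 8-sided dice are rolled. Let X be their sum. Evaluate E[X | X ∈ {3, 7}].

P(X ∈ {3, 7}) = 1/8.
Σ over the event: 3·1/32 + 7·3/32 = 3/4.
E[X | X ∈ {3, 7}] = (3/4) / (1/8) = 6.

6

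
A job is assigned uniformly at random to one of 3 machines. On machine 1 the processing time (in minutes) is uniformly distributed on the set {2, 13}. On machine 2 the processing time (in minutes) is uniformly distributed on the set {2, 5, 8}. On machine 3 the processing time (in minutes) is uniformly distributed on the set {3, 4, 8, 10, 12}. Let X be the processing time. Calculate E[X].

E[X | machine 1] = (2+13)/2 = 15/2.
E[X | machine 2] = (2+5+8)/3 = 5.
E[X | machine 3] = (3+4+8+10+12)/5 = 37/5.
By the law of total expectation,
E[X] = (1/3)·(15/2) + (1/3)·(5) + (1/3)·(37/5) = 199/30.

199/30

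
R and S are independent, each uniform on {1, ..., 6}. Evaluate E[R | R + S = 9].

Outcomes with R + S = 9: (3,6), (4,5), (5,4), (6,3), each with probability 1/36.
E[R | R + S = 9] = (3 + 4 + 5 + 6) / 4 = 9/2.

9/2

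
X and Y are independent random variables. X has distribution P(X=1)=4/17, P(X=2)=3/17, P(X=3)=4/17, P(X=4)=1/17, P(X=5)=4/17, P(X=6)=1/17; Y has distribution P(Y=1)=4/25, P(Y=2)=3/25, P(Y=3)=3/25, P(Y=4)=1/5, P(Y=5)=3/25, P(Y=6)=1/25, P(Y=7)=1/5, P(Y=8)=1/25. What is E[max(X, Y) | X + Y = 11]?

109/16

P(X + Y = 11) = 16/425.
Summing max(X,Y)·P(x,y) over outcomes with X + Y = 11 gives 109/425.
E[max(X, Y) | X + Y = 11] = (109/425) / (16/425) = 109/16.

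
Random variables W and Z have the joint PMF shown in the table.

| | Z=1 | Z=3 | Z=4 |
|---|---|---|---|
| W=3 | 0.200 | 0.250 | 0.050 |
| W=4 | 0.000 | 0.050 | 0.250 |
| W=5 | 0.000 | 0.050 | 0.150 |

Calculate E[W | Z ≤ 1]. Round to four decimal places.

3.0000

P(Z ≤ 1) = 0.200.
Σ W·P over the event = 3·(0.200) = 0.600.
E[W | Z ≤ 1] = (0.600) / (0.200) = 3.0000.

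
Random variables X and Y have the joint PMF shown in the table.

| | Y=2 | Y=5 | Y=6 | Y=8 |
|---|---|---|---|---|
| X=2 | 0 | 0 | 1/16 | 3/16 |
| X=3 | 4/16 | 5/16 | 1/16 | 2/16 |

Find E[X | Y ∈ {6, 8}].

P(Y ∈ {6, 8}) = 7/16.
Σ X·P over the event = 2·(1/16) + 2·(3/16) + 3·(1/16) + 3·(2/16) = 17/16.
E[X | Y ∈ {6, 8}] = (17/16) / (7/16) = 17/7.

17/7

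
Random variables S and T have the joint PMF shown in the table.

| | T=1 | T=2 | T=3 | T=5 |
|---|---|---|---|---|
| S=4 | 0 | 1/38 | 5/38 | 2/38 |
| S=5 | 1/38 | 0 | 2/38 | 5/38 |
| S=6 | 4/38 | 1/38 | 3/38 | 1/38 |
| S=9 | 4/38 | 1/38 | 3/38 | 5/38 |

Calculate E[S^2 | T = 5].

46

P(T = 5) = 13/38.
Σ S^2·P over the event = 16·(2/38) + 25·(5/38) + 36·(1/38) + 81·(5/38) = 299/19.
E[S^2 | T = 5] = (299/19) / (13/38) = 46.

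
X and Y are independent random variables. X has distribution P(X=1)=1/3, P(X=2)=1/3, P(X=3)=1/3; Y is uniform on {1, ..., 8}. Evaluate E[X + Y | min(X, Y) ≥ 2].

P(min(X, Y) ≥ 2) = 7/12.
Summing (X+Y)·P(x,y) over outcomes with min(X, Y) ≥ 2 gives 35/8.
E[X + Y | min(X, Y) ≥ 2] = (35/8) / (7/12) = 15/2.

15/2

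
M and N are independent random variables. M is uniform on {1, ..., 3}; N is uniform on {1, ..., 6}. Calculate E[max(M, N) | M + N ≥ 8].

P(M + N ≥ 8) = 1/6.
Summing max(M,N)·P(x,y) over outcomes with M + N ≥ 8 gives 17/18.
E[max(M, N) | M + N ≥ 8] = (17/18) / (1/6) = 17/3.

17/3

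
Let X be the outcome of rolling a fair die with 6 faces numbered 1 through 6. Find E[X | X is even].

4

Given X is even, X is equally likely to be any of {2, 4, 6}.
E[X | X is even] = (2 + 4 + 6) / 3 = 4.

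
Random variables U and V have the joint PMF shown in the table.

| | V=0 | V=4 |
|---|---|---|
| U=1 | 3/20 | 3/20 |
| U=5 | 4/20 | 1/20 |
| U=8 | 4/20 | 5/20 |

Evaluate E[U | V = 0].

5

P(V = 0) = 11/20.
Σ U·P over the event = 1·(3/20) + 5·(4/20) + 8·(4/20) = 11/4.
E[U | V = 0] = (11/4) / (11/20) = 5.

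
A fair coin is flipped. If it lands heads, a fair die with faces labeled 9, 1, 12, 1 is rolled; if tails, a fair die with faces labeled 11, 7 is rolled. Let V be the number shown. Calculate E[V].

E[V | heads] = (9+1+12+1)/4 = 23/4.
E[V | tails] = (11+7)/2 = 9.
By the law of total expectation,
E[V] = (1/2)·(23/4) + (1/2)·(9) = 59/8.

59/8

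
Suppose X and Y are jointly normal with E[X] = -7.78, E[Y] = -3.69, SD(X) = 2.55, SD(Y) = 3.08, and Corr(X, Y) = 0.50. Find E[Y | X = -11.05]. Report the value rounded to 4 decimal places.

E[Y | X=x] = μ_Y + ρ(σ_Y/σ_X)(x − μ_X) for jointly normal variables.
E[Y | X=-11.05] = -3.69 + (0.50)·(3.08/2.55)·(-11.05 − (-7.78)) = -3.69 + (0.60392)·(-3.27) = -5.6648.

-5.6648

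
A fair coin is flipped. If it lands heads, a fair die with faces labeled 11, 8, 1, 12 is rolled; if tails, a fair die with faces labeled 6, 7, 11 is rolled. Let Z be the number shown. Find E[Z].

E[Z | heads] = (11+8+1+12)/4 = 8.
E[Z | tails] = (6+7+11)/3 = 8.
E[Z] = (1/2)·(8) + (1/2)·(8) = 8.

8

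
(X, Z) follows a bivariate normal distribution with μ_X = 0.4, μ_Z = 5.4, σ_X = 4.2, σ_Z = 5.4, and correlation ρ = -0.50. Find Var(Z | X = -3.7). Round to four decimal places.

For a bivariate normal, Var(Z | X=x) = σ_Z²(1 − ρ²).
Var(Z | X=-3.7) = (5.4)²·(1 − (-0.50)²) = 29.16·0.75 = 21.8700.

21.8700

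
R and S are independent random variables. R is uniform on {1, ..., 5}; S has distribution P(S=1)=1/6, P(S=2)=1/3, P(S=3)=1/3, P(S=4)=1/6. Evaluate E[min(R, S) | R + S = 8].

P(R + S = 8) = 1/10.
Summing min(R,S)·P(x,y) over outcomes with R + S = 8 gives 1/3.
E[min(R, S) | R + S = 8] = (1/3) / (1/10) = 10/3.

10/3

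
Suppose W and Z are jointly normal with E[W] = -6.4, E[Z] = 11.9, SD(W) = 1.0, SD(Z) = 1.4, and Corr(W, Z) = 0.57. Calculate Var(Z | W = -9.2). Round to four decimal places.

1.3232

The conditional variance in a bivariate normal is σ_Z²(1 − ρ²), independent of x.
Var(Z | W=-9.2) = (1.4)²·(1 − (0.57)²) = 1.96·0.6751 = 1.3232.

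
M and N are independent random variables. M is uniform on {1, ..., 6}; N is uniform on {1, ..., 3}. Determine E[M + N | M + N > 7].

Outcomes with M + N > 7: (5,3), (6,2), (6,3), each with probability 1/18.
E[M + N | M + N > 7] = (8 + 8 + 9) / 3 = 25/3.

25/3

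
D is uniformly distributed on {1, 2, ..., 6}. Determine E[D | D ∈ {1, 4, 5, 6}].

4

P(D ∈ {1, 4, 5, 6}) = 2/3.
Σ over the event: 1·1/6 + 4·1/6 + 5·1/6 + 6·1/6 = 8/3.
E[D | D ∈ {1, 4, 5, 6}] = (8/3) / (2/3) = 4.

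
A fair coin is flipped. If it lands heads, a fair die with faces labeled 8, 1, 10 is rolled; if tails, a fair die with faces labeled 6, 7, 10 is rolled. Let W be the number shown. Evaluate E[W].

E[W | heads] = (8+1+10)/3 = 19/3.
E[W | tails] = (6+7+10)/3 = 23/3.
By the law of total expectation,
E[W] = (1/2)·(19/3) + (1/2)·(23/3) = 7.

7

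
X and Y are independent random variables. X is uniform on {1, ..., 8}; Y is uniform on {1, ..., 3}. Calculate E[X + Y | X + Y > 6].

P(X + Y > 6) = 1/2.
Summing (X+Y)·P(x,y) over outcomes with X + Y > 6 gives 103/24.
E[X + Y | X + Y > 6] = (103/24) / (1/2) = 103/12.

103/12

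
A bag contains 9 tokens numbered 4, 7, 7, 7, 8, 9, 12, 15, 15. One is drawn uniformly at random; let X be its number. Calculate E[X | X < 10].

P(X < 10) = 2/3.
Σ over the event: 4·1/9 + 7·1/3 + 8·1/9 + 9·1/9 = 14/3.
E[X | X < 10] = (14/3) / (2/3) = 7.

7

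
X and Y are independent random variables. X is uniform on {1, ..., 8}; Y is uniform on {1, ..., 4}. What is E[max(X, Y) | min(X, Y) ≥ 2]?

P(min(X, Y) ≥ 2) = 21/32.
Summing max(X,Y)·P(x,y) over outcomes with min(X, Y) ≥ 2 gives 109/32.
E[max(X, Y) | min(X, Y) ≥ 2] = (109/32) / (21/32) = 109/21.

109/21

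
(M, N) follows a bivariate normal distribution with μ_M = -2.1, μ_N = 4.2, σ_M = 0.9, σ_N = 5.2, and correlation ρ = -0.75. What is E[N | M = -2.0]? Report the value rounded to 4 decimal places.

For a bivariate normal, E[N | M=x] = μ_N + ρ·(σ_N/σ_M)·(x − μ_M).
E[N | M=-2.0] = 4.2 + (-0.75)·(5.2/0.9)·(-2.0 − (-2.1)) = 4.2 + (-4.3333)·(0.1) = 3.7667.

3.7667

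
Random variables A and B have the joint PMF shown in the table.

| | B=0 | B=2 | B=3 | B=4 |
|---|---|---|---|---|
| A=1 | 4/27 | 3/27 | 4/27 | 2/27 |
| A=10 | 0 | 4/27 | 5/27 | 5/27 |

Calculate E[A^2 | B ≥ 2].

1409/23

P(B ≥ 2) = 23/27.
Summing A^2·P(A=x,B=y) over the conditioning event gives 1409/27.
E[A^2 | B ≥ 2] = (1409/27) / (23/27) = 1409/23.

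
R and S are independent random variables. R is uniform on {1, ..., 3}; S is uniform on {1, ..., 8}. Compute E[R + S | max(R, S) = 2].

10/3

Outcomes with max(R, S) = 2: (1,2), (2,1), (2,2), each with probability 1/24.
E[R + S | max(R, S) = 2] = (3 + 3 + 4) / 3 = 10/3.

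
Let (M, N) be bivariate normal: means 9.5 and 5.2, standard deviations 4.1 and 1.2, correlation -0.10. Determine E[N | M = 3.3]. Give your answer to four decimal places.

For a bivariate normal, E[N | M=x] = μ_N + ρ·(σ_N/σ_M)·(x − μ_M).
E[N | M=3.3] = 5.2 + (-0.10)·(1.2/4.1)·(3.3 − (9.5)) = 5.2 + (-0.029268)·(-6.2) = 5.3815.

5.3815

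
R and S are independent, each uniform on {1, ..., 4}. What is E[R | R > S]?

P(R > S) = 3/8.
Summing R·P(x,y) over outcomes with R > S gives 5/4.
E[R | R > S] = (5/4) / (3/8) = 10/3.

10/3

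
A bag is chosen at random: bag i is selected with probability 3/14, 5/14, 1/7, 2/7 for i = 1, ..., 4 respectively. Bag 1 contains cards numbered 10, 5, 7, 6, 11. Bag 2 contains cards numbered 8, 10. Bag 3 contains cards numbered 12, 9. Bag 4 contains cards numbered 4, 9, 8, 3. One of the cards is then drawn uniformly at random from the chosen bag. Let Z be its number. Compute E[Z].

81/10

E[Z | bag 1] = (10+5+7+6+11)/5 = 39/5.
E[Z | bag 2] = (8+10)/2 = 9.
E[Z | bag 3] = (12+9)/2 = 21/2.
E[Z | bag 4] = (4+9+8+3)/4 = 6.
By the law of total expectation,
E[Z] = (3/14)·(39/5) + (5/14)·(9) + (1/7)·(21/2) + (2/7)·(6) = 81/10.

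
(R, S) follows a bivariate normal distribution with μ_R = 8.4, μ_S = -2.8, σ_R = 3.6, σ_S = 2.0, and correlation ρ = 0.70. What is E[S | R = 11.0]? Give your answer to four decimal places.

-1.7889

For a bivariate normal, E[S | R=x] = μ_S + ρ·(σ_S/σ_R)·(x − μ_R).
E[S | R=11.0] = -2.8 + (0.70)·(2.0/3.6)·(11.0 − (8.4)) = -2.8 + (0.38889)·(2.6) = -1.7889.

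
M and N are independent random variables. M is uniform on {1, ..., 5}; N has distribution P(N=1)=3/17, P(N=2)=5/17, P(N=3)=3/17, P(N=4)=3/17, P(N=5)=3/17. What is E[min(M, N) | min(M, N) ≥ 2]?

P(min(M, N) ≥ 2) = 56/85.
Summing min(M,N)·P(x,y) over outcomes with min(M, N) ≥ 2 gives 154/85.
E[min(M, N) | min(M, N) ≥ 2] = (154/85) / (56/85) = 11/4.

11/4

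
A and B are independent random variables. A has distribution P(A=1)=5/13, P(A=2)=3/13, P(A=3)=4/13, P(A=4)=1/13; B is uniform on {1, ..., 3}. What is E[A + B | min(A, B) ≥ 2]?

P(min(A, B) ≥ 2) = 16/39.
Summing (A+B)·P(x,y) over outcomes with min(A, B) ≥ 2 gives 28/13.
E[A + B | min(A, B) ≥ 2] = (28/13) / (16/39) = 21/4.

21/4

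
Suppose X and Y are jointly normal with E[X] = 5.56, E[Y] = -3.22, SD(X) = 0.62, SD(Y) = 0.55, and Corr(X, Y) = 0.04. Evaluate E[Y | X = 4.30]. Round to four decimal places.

The regression of Y on X has slope ρ·σ_Y/σ_X and passes through (μ_X, μ_Y).
E[Y | X=4.30] = -3.22 + (0.04)·(0.55/0.62)·(4.30 − (5.56)) = -3.22 + (0.035484)·(-1.26) = -3.2647.

-3.2647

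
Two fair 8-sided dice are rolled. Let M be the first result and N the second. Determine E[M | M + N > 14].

Outcomes with M + N > 14: (7,8), (8,7), (8,8), each with probability 1/64.
E[M | M + N > 14] = (7 + 8 + 8) / 3 = 23/3.

23/3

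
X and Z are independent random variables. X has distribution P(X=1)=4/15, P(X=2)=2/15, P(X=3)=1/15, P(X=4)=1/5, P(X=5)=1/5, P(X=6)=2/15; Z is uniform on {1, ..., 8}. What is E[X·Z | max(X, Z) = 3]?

P(max(X, Z) = 3) = 3/40.
Summing XZ·P(x,y) over outcomes with max(X, Z) = 3 gives 7/20.
E[X·Z | max(X, Z) = 3] = (7/20) / (3/40) = 14/3.

14/3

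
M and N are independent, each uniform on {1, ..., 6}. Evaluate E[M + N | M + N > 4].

P(M + N > 4) = 5/6.
Summing (M+N)·P(x,y) over outcomes with M + N > 4 gives 58/9.
E[M + N | M + N > 4] = (58/9) / (5/6) = 116/15.

116/15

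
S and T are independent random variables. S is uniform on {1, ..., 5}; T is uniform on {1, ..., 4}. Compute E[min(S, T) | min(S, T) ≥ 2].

8/3

P(min(S, T) ≥ 2) = 3/5.
Summing min(S,T)·P(x,y) over outcomes with min(S, T) ≥ 2 gives 8/5.
E[min(S, T) | min(S, T) ≥ 2] = (8/5) / (3/5) = 8/3.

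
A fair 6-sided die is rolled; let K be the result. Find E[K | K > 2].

Given K > 2, K is equally likely to be any of {3, 4, 5, 6}.
E[K | K > 2] = (3 + 4 + 5 + 6) / 4 = 9/2.

9/2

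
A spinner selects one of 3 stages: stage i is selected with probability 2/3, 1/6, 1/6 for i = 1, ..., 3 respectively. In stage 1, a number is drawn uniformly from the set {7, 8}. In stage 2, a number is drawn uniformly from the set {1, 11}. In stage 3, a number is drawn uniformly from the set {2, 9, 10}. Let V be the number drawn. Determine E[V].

43/6

E[V | stage 1] = (7+8)/2 = 15/2.
E[V | stage 2] = (1+11)/2 = 6.
E[V | stage 3] = (2+9+10)/3 = 7.
E[V] = (2/3)·(15/2) + (1/6)·(6) + (1/6)·(7) = 43/6.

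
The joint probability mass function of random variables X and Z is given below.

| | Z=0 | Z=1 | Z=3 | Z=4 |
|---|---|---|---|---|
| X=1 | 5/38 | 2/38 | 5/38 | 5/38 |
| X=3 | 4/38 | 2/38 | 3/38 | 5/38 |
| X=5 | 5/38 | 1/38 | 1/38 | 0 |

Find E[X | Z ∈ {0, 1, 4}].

P(Z ∈ {0, 1, 4}) = 29/38.
Σ X·P over the event = 1·(5/38) + 1·(2/38) + 1·(5/38) + 3·(4/38) + 3·(2/38) + 3·(5/38) + 5·(5/38) + 5·(1/38) = 75/38.
E[X | Z ∈ {0, 1, 4}] = (75/38) / (29/38) = 75/29.

75/29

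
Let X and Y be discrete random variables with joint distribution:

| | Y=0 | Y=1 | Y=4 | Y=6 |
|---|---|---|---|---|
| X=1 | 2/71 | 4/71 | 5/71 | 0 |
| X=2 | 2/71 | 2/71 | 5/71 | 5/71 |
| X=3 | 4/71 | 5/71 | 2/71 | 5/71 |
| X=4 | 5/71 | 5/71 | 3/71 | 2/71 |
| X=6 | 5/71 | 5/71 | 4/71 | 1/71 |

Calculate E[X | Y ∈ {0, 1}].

47/13

P(Y ∈ {0, 1}) = 39/71.
Summing X·P(X=x,Y=y) over the conditioning event gives 141/71.
E[X | Y ∈ {0, 1}] = (141/71) / (39/71) = 47/13.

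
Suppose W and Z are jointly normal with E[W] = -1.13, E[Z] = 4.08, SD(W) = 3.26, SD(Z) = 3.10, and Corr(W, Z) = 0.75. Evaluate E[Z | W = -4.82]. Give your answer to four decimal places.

1.4483

E[Z | W=x] = μ_Z + ρ(σ_Z/σ_W)(x − μ_W) for jointly normal variables.
E[Z | W=-4.82] = 4.08 + (0.75)·(3.10/3.26)·(-4.82 − (-1.13)) = 4.08 + (0.71319)·(-3.69) = 1.4483.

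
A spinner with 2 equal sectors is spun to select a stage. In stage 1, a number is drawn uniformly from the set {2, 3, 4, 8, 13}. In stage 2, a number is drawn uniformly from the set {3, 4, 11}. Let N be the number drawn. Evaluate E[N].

E[N | stage 1] = (2+3+4+8+13)/5 = 6.
E[N | stage 2] = (3+4+11)/3 = 6.
By the law of total expectation,
E[N] = (1/2)·(6) + (1/2)·(6) = 6.

6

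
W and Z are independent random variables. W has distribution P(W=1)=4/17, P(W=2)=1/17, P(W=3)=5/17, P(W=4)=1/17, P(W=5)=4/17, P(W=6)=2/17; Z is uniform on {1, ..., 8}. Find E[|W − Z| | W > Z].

P(W > Z) = 5/17.
Summing |W−Z|·P(x,y) over outcomes with W > Z gives 23/34.
E[|W − Z| | W > Z] = (23/34) / (5/17) = 23/10.

23/10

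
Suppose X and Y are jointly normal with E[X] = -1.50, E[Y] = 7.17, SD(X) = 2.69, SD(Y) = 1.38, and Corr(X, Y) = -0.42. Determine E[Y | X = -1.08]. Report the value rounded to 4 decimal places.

E[Y | X=x] = μ_Y + ρ(σ_Y/σ_X)(x − μ_X) for jointly normal variables.
E[Y | X=-1.08] = 7.17 + (-0.42)·(1.38/2.69)·(-1.08 − (-1.50)) = 7.17 + (-0.21546)·(0.42) = 7.0795.

7.0795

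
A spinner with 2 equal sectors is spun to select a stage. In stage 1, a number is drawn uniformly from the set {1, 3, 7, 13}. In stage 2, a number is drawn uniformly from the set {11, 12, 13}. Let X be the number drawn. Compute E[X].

9

E[X | stage 1] = (1+3+7+13)/4 = 6.
E[X | stage 2] = (11+12+13)/3 = 12.
E[X] = (1/2)·(6) + (1/2)·(12) = 9.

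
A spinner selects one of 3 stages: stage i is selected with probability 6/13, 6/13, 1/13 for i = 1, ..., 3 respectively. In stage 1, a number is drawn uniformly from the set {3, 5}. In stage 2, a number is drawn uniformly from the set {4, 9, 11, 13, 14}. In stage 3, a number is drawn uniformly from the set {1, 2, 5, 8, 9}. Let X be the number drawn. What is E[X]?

451/65

E[X | stage 1] = (3+5)/2 = 4.
E[X | stage 2] = (4+9+11+13+14)/5 = 51/5.
E[X | stage 3] = (1+2+5+8+9)/5 = 5.
E[X] = (6/13)·(4) + (6/13)·(51/5) + (1/13)·(5) = 451/65.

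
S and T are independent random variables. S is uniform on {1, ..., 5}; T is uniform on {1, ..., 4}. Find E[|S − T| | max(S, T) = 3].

Outcomes with max(S, T) = 3: (1,3), (2,3), (3,1), (3,2), (3,3), each with probability 1/20.
E[|S − T| | max(S, T) = 3] = (2 + 1 + 2 + 1 + 0) / 5 = 6/5.

6/5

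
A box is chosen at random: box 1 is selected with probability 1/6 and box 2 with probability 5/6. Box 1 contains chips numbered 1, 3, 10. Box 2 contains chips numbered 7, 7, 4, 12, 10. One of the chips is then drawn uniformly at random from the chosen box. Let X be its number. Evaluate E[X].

E[X | box 1] = (1+3+10)/3 = 14/3.
E[X | box 2] = (7+7+4+12+10)/5 = 8.
By the law of total expectation,
E[X] = (1/6)·(14/3) + (5/6)·(8) = 67/9.

67/9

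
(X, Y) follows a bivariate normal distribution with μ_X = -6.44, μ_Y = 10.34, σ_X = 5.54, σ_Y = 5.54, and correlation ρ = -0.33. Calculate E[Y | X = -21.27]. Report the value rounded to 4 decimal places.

The regression of Y on X has slope ρ·σ_Y/σ_X and passes through (μ_X, μ_Y).
E[Y | X=-21.27] = 10.34 + (-0.33)·(5.54/5.54)·(-21.27 − (-6.44)) = 10.34 + (-0.33)·(-14.83) = 15.2339.

15.2339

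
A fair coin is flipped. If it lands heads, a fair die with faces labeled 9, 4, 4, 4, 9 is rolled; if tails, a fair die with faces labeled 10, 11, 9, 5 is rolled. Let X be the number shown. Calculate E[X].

59/8

E[X | heads] = (9+4+4+4+9)/5 = 6.
E[X | tails] = (10+11+9+5)/4 = 35/4.
By the law of total expectation,
E[X] = (1/2)·(6) + (1/2)·(35/4) = 59/8.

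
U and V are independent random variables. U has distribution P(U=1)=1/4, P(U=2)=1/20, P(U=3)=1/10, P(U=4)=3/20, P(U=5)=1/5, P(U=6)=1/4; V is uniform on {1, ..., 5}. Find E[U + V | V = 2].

23/4

P(V = 2) = 1/5.
Summing (U+V)·P(x,y) over outcomes with V = 2 gives 23/20.
E[U + V | V = 2] = (23/20) / (1/5) = 23/4.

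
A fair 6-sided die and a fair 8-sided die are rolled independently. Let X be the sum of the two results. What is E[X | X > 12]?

40/3

P(X > 12) = 1/16.
Σ over the event: 13·1/24 + 14·1/48 = 5/6.
E[X | X > 12] = (5/6) / (1/16) = 40/3.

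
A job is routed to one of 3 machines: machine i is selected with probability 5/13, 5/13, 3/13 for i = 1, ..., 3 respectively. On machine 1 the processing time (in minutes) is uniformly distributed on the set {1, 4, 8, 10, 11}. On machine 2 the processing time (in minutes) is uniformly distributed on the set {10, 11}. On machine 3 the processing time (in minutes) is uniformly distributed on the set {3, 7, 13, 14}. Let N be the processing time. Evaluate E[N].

457/52

E[N | machine 1] = (1+4+8+10+11)/5 = 34/5.
E[N | machine 2] = (10+11)/2 = 21/2.
E[N | machine 3] = (3+7+13+14)/4 = 37/4.
By the law of total expectation,
E[N] = (5/13)·(34/5) + (5/13)·(21/2) + (3/13)·(37/4) = 457/52.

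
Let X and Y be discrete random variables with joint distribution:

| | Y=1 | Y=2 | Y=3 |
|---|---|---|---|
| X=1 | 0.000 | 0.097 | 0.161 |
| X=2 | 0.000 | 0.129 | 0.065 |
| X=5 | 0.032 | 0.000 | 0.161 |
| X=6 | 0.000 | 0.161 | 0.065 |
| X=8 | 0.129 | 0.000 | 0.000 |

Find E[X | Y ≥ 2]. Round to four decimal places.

3.3456

P(Y ≥ 2) = 0.839.
Σ X·P over the event = 1·(0.097) + 1·(0.161) + 2·(0.129) + 2·(0.065) + 5·(0.161) + 6·(0.161) + 6·(0.065) = 2.807.
E[X | Y ≥ 2] = (2.807) / (0.839) = 3.3456.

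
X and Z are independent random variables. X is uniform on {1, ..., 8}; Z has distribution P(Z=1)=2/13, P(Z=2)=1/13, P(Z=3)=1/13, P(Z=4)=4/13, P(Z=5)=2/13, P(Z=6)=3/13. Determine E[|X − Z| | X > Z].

153/53

P(X > Z) = 53/104.
Summing |X−Z|·P(x,y) over outcomes with X > Z gives 153/104.
E[|X − Z| | X > Z] = (153/104) / (53/104) = 153/53.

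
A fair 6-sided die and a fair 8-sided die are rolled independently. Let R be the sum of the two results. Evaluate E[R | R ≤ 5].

P(R ≤ 5) = 5/24.
Σ over the event: 2·1/48 + 3·1/24 + 4·1/16 + 5·1/12 = 5/6.
E[R | R ≤ 5] = (5/6) / (5/24) = 4.

4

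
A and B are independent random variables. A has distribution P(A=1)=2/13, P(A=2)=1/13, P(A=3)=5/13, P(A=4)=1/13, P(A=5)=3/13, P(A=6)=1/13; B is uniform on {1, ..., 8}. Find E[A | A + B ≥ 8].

P(A + B ≥ 8) = 57/104.
Summing A·P(x,y) over outcomes with A + B ≥ 8 gives 111/52.
E[A | A + B ≥ 8] = (111/52) / (57/104) = 74/19.

74/19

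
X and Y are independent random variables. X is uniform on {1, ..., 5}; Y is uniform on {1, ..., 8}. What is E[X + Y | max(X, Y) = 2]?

Outcomes with max(X, Y) = 2: (1,2), (2,1), (2,2), each with probability 1/40.
E[X + Y | max(X, Y) = 2] = (3 + 3 + 4) / 3 = 10/3.

10/3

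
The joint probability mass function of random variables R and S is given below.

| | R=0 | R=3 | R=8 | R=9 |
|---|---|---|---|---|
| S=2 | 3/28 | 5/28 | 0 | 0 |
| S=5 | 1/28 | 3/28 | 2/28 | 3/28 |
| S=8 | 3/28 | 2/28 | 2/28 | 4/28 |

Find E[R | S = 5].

P(S = 5) = 9/28.
Σ R·P over the event = 0·(1/28) + 3·(3/28) + 8·(2/28) + 9·(3/28) = 13/7.
E[R | S = 5] = (13/7) / (9/28) = 52/9.

52/9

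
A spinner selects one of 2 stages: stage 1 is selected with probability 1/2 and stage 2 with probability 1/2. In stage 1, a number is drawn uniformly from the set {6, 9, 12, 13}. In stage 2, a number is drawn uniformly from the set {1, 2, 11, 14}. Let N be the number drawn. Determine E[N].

E[N | stage 1] = (6+9+12+13)/4 = 10.
E[N | stage 2] = (1+2+11+14)/4 = 7.
E[N] = (1/2)·(10) + (1/2)·(7) = 17/2.

17/2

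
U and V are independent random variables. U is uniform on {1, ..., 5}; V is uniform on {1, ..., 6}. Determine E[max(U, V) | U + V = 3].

Outcomes with U + V = 3: (1,2), (2,1), each with probability 1/30.
E[max(U, V) | U + V = 3] = (2 + 2) / 2 = 2.

2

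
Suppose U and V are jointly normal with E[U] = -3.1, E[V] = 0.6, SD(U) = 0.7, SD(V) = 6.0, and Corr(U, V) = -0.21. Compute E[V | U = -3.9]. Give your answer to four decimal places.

For a bivariate normal, E[V | U=x] = μ_V + ρ·(σ_V/σ_U)·(x − μ_U).
E[V | U=-3.9] = 0.6 + (-0.21)·(6.0/0.7)·(-3.9 − (-3.1)) = 0.6 + (-1.8)·(-0.8) = 2.0400.

2.0400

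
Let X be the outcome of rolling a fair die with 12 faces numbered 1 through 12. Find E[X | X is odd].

6

Given X is odd, X is equally likely to be any of {1, 3, 5, 7, 9, 11}.
E[X | X is odd] = (1 + 3 + 5 + 7 + 9 + 11) / 6 = 6.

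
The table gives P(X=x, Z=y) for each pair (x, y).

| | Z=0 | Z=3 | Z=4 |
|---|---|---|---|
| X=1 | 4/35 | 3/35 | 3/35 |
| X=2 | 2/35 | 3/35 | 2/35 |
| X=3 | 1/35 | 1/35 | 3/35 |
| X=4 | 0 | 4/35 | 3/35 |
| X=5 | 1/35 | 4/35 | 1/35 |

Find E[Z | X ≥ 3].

55/18

P(X ≥ 3) = 18/35.
Summing Z·P(X=x,Z=y) over the conditioning event gives 11/7.
E[Z | X ≥ 3] = (11/7) / (18/35) = 55/18.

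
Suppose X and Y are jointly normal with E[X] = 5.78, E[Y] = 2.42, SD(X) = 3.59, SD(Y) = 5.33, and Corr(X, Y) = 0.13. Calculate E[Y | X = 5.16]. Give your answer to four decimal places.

2.3003

For a bivariate normal, E[Y | X=x] = μ_Y + ρ·(σ_Y/σ_X)·(x − μ_X).
E[Y | X=5.16] = 2.42 + (0.13)·(5.33/3.59)·(5.16 − (5.78)) = 2.42 + (0.19301)·(-0.62) = 2.3003.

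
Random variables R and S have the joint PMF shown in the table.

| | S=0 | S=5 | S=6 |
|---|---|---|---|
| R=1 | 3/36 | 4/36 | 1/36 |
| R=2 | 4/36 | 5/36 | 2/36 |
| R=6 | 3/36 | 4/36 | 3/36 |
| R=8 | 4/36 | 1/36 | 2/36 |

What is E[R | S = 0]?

61/14

P(S = 0) = 7/18.
Σ R·P over the event = 1·(3/36) + 2·(4/36) + 6·(3/36) + 8·(4/36) = 61/36.
E[R | S = 0] = (61/36) / (7/18) = 61/14.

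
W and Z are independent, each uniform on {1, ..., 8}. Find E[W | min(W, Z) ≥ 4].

P(min(W, Z) ≥ 4) = 25/64.
Summing W·P(x,y) over outcomes with min(W, Z) ≥ 4 gives 75/32.
E[W | min(W, Z) ≥ 4] = (75/32) / (25/64) = 6.

6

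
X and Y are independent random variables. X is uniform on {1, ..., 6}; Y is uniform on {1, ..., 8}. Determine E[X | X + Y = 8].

Outcomes with X + Y = 8: (1,7), (2,6), (3,5), (4,4), (5,3), (6,2), each with probability 1/48.
E[X | X + Y = 8] = (1 + 2 + 3 + 4 + 5 + 6) / 6 = 7/2.

7/2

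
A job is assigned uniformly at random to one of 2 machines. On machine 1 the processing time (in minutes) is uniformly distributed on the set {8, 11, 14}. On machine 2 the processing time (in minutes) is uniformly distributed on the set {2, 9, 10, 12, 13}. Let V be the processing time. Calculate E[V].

E[V | machine 1] = (8+11+14)/3 = 11.
E[V | machine 2] = (2+9+10+12+13)/5 = 46/5.
E[V] = (1/2)·(11) + (1/2)·(46/5) = 101/10.

101/10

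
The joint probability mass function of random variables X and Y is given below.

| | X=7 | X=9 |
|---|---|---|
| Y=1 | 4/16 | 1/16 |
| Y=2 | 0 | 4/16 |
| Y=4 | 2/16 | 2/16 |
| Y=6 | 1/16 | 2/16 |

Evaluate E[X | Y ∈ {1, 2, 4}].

105/13

P(Y ∈ {1, 2, 4}) = 13/16.
Summing X·P(X=x,Y=y) over the conditioning event gives 105/16.
E[X | Y ∈ {1, 2, 4}] = (105/16) / (13/16) = 105/13.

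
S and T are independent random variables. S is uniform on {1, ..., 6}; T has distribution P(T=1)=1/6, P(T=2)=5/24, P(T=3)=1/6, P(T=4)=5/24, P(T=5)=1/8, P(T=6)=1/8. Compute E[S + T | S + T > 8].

347/35

P(S + T > 8) = 35/144.
Summing (S+T)·P(x,y) over outcomes with S + T > 8 gives 347/144.
E[S + T | S + T > 8] = (347/144) / (35/144) = 347/35.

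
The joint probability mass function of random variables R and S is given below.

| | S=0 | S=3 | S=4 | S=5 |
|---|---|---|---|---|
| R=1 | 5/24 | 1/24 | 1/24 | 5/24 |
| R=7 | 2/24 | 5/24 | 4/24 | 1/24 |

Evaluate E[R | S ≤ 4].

14/3

P(S ≤ 4) = 3/4.
Summing R·P(R=x,S=y) over the conditioning event gives 7/2.
E[R | S ≤ 4] = (7/2) / (3/4) = 14/3.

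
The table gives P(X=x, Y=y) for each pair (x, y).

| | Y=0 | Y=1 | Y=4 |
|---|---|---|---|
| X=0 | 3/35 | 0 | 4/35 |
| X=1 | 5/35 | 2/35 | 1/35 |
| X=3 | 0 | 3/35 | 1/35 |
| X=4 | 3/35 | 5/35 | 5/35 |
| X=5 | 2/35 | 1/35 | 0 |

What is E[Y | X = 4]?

P(X = 4) = 13/35.
Σ Y·P over the event = 0·(3/35) + 1·(5/35) + 4·(5/35) = 5/7.
E[Y | X = 4] = (5/7) / (13/35) = 25/13.

25/13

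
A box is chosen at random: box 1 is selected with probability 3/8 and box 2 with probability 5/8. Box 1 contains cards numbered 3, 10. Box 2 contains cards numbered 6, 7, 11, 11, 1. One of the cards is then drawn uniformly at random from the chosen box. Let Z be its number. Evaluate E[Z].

111/16

E[Z | box 1] = (3+10)/2 = 13/2.
E[Z | box 2] = (6+7+11+11+1)/5 = 36/5.
E[Z] = (3/8)·(13/2) + (5/8)·(36/5) = 111/16.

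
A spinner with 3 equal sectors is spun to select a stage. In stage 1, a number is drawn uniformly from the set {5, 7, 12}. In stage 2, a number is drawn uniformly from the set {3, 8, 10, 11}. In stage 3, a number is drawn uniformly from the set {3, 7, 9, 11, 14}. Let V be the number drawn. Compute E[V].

E[V | stage 1] = (5+7+12)/3 = 8.
E[V | stage 2] = (3+8+10+11)/4 = 8.
E[V | stage 3] = (3+7+9+11+14)/5 = 44/5.
E[V] = (1/3)·(8) + (1/3)·(8) + (1/3)·(44/5) = 124/15.

124/15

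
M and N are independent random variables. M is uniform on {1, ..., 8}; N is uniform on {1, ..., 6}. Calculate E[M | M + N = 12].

7

Outcomes with M + N = 12: (6,6), (7,5), (8,4), each with probability 1/48.
E[M | M + N = 12] = (6 + 7 + 8) / 3 = 7.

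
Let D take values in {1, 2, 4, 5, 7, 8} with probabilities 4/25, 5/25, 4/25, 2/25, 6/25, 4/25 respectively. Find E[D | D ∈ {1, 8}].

9/2

P(D ∈ {1, 8}) = 8/25.
Σ over the event: 1·4/25 + 8·4/25 = 36/25.
E[D | D ∈ {1, 8}] = (36/25) / (8/25) = 9/2.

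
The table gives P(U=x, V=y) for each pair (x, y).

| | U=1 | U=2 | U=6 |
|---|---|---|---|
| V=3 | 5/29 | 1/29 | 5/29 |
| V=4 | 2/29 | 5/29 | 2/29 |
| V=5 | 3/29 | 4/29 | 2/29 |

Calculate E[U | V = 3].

37/11

P(V = 3) = 11/29.
Σ U·P over the event = 1·(5/29) + 2·(1/29) + 6·(5/29) = 37/29.
E[U | V = 3] = (37/29) / (11/29) = 37/11.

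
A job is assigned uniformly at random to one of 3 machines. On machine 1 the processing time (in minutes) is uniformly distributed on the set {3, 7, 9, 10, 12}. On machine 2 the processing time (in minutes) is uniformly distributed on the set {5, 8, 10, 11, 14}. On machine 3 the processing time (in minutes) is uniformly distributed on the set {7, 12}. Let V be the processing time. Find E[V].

91/10

E[V | machine 1] = (3+7+9+10+12)/5 = 41/5.
E[V | machine 2] = (5+8+10+11+14)/5 = 48/5.
E[V | machine 3] = (7+12)/2 = 19/2.
E[V] = (1/3)·(41/5) + (1/3)·(48/5) + (1/3)·(19/2) = 91/10.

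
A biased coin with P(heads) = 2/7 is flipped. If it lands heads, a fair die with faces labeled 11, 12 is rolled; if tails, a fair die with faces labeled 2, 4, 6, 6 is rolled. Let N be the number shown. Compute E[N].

E[N | heads] = (11+12)/2 = 23/2.
E[N | tails] = (2+4+6+6)/4 = 9/2.
E[N] = (2/7)·(23/2) + (5/7)·(9/2) = 13/2.

13/2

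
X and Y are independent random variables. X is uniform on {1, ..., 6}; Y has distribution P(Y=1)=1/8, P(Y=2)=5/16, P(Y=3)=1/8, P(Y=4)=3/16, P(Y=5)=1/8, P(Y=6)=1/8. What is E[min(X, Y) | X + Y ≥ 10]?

P(X + Y ≥ 10) = 13/96.
Summing min(X,Y)·P(x,y) over outcomes with X + Y ≥ 10 gives 31/48.
E[min(X, Y) | X + Y ≥ 10] = (31/48) / (13/96) = 62/13.

62/13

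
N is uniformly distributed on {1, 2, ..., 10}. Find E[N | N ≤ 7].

Given N ≤ 7, N is equally likely to be any of {1, 2, 3, 4, 5, 6, 7}.
E[N | N ≤ 7] = (1 + 2 + 3 + 4 + 5 + 6 + 7) / 7 = 4.

4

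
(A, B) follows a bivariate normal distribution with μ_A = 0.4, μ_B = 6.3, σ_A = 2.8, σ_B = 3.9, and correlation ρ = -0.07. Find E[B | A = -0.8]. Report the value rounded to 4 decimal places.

E[B | A=x] = μ_B + ρ(σ_B/σ_A)(x − μ_A) for jointly normal variables.
E[B | A=-0.8] = 6.3 + (-0.07)·(3.9/2.8)·(-0.8 − (0.4)) = 6.3 + (-0.0975)·(-1.2) = 6.4170.

6.4170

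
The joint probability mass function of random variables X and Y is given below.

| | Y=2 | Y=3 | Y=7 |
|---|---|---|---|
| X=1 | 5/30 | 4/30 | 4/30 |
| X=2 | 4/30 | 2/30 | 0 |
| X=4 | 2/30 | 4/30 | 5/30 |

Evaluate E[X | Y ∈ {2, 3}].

P(Y ∈ {2, 3}) = 7/10.
Σ X·P over the event = 1·(5/30) + 1·(4/30) + 2·(4/30) + 2·(2/30) + 4·(2/30) + 4·(4/30) = 3/2.
E[X | Y ∈ {2, 3}] = (3/2) / (7/10) = 15/7.

15/7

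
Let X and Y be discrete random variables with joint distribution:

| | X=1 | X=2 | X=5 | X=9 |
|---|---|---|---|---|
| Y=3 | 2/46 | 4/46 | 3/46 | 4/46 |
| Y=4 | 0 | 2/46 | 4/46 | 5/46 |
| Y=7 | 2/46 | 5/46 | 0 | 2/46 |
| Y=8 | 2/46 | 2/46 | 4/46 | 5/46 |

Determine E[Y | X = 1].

6

P(X = 1) = 3/23.
Σ Y·P over the event = 3·(2/46) + 7·(2/46) + 8·(2/46) = 18/23.
E[Y | X = 1] = (18/23) / (3/23) = 6.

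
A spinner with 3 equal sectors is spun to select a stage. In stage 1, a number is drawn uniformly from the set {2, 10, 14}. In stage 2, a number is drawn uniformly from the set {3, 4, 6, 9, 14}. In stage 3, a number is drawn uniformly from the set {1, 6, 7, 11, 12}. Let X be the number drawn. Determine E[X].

E[X | stage 1] = (2+10+14)/3 = 26/3.
E[X | stage 2] = (3+4+6+9+14)/5 = 36/5.
E[X | stage 3] = (1+6+7+11+12)/5 = 37/5.
By the law of total expectation,
E[X] = (1/3)·(26/3) + (1/3)·(36/5) + (1/3)·(37/5) = 349/45.

349/45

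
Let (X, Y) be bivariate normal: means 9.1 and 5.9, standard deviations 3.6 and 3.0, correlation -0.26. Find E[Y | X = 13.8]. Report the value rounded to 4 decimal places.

E[Y | X=x] = μ_Y + ρ(σ_Y/σ_X)(x − μ_X) for jointly normal variables.
E[Y | X=13.8] = 5.9 + (-0.26)·(3.0/3.6)·(13.8 − (9.1)) = 5.9 + (-0.21667)·(4.7) = 4.8817.

4.8817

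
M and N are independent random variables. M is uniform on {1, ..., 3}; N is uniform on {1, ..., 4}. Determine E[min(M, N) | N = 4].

2

Outcomes with N = 4: (1,4), (2,4), (3,4), each with probability 1/12.
E[min(M, N) | N = 4] = (1 + 2 + 3) / 3 = 2.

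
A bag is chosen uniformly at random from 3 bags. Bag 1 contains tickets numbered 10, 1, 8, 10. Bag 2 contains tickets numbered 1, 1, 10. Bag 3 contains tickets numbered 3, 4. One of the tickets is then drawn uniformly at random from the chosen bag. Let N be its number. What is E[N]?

E[N | bag 1] = (10+1+8+10)/4 = 29/4.
E[N | bag 2] = (1+1+10)/3 = 4.
E[N | bag 3] = (3+4)/2 = 7/2.
By the law of total expectation,
E[N] = (1/3)·(29/4) + (1/3)·(4) + (1/3)·(7/2) = 59/12.

59/12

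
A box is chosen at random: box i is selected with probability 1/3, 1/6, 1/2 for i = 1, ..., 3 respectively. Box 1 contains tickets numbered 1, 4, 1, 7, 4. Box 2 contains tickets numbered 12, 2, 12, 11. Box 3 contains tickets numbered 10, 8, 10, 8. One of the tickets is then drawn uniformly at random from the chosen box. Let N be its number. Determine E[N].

287/40

E[N | box 1] = (1+4+1+7+4)/5 = 17/5.
E[N | box 2] = (12+2+12+11)/4 = 37/4.
E[N | box 3] = (10+8+10+8)/4 = 9.
By the law of total expectation,
E[N] = (1/3)·(17/5) + (1/6)·(37/4) + (1/2)·(9) = 287/40.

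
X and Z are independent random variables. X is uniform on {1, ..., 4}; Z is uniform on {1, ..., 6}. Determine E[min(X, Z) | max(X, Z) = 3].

9/5

Outcomes with max(X, Z) = 3: (1,3), (2,3), (3,1), (3,2), (3,3), each with probability 1/24.
E[min(X, Z) | max(X, Z) = 3] = (1 + 2 + 1 + 2 + 3) / 5 = 9/5.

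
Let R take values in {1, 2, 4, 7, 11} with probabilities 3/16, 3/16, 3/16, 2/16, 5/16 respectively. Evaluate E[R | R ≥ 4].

P(R ≥ 4) = 5/8.
Σ over the event: 4·3/16 + 7·1/8 + 11·5/16 = 81/16.
E[R | R ≥ 4] = (81/16) / (5/8) = 81/10.

81/10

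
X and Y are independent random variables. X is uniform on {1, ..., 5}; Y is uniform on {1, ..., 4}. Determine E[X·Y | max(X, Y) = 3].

27/5

P(max(X, Y) = 3) = 1/4.
Summing XY·P(x,y) over outcomes with max(X, Y) = 3 gives 27/20.
E[X·Y | max(X, Y) = 3] = (27/20) / (1/4) = 27/5.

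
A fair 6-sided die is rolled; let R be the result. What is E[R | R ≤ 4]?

5/2

Given R ≤ 4, R is equally likely to be any of {1, 2, 3, 4}.
E[R | R ≤ 4] = (1 + 2 + 3 + 4) / 4 = 5/2.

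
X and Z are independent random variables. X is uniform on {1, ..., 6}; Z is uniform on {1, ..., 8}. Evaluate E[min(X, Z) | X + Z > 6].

P(X + Z > 6) = 11/16.
Summing min(X,Z)·P(x,y) over outcomes with X + Z > 6 gives 37/16.
E[min(X, Z) | X + Z > 6] = (37/16) / (11/16) = 37/11.

37/11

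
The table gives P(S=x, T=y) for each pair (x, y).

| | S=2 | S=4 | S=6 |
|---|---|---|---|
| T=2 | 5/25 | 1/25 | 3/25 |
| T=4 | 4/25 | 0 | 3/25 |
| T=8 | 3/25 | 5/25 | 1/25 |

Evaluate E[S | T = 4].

26/7

P(T = 4) = 7/25.
Σ S·P over the event = 2·(4/25) + 6·(3/25) = 26/25.
E[S | T = 4] = (26/25) / (7/25) = 26/7.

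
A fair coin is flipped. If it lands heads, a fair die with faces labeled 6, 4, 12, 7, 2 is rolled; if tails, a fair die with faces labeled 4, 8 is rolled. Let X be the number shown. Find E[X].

E[X | heads] = (6+4+12+7+2)/5 = 31/5.
E[X | tails] = (4+8)/2 = 6.
By the law of total expectation,
E[X] = (1/2)·(31/5) + (1/2)·(6) = 61/10.

61/10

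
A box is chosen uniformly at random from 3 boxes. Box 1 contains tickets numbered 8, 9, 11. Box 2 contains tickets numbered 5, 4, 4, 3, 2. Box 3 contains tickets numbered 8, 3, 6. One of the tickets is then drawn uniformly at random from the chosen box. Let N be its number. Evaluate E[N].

31/5

E[N | box 1] = (8+9+11)/3 = 28/3.
E[N | box 2] = (5+4+4+3+2)/5 = 18/5.
E[N | box 3] = (8+3+6)/3 = 17/3.
E[N] = (1/3)·(28/3) + (1/3)·(18/5) + (1/3)·(17/3) = 31/5.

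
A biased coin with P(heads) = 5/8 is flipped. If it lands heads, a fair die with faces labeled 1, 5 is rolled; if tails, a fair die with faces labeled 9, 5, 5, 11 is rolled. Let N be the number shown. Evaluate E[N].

75/16

E[N | heads] = (1+5)/2 = 3.
E[N | tails] = (9+5+5+11)/4 = 15/2.
By the law of total expectation,
E[N] = (5/8)·(3) + (3/8)·(15/2) = 75/16.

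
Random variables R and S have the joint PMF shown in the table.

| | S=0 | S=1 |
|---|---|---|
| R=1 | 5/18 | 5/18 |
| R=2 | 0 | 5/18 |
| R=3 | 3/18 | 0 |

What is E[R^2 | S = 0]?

4

P(S = 0) = 4/9.
Σ R^2·P over the event = 1·(5/18) + 9·(3/18) = 16/9.
E[R^2 | S = 0] = (16/9) / (4/9) = 4.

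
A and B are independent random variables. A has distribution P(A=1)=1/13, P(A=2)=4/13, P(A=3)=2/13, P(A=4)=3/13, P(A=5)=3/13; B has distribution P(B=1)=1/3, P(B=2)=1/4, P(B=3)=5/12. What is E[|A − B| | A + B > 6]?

24/13

P(A + B > 6) = 1/4.
Summing |A−B|·P(x,y) over outcomes with A + B > 6 gives 6/13.
E[|A − B| | A + B > 6] = (6/13) / (1/4) = 24/13.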